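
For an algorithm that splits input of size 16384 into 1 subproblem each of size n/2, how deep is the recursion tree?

For divide and conquer with division factor 2:

Problem sizes at each level:
Level 0: 16384
Level 1: 8192
Level 2: 4096
Level 3: 2048
Level 4: 1024
Level 5: 512
Level 6: 256
Level 7: 128
Level 8: 64
Level 9: 32
Level 10: 16
Level 11: 8
Level 12: 4
Level 13: 2
Level 14: 1

The root is level 0 and the size-1 base case is level 14 (the tree spans levels 0 through 14, i.e. 15 levels counting the root), so the depth is the number of divisions: log_2(16384) = 14

The recursion tree depth is log_2(16384) = 14. At each level, the problem size is divided by 2, so it takes 14 divisions to reduce to a base case of size 1. The algorithm makes 1 recursive call at each level.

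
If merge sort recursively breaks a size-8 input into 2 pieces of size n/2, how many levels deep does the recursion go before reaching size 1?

For divide and conquer with division factor 2:

Problem sizes at each level:
Level 0: 8
Level 1: 4
Level 2: 2
Level 3: 1

The root is level 0 and the size-1 base case is level 3 (the tree spans levels 0 through 3, i.e. 4 levels counting the root), so the depth is the number of divisions: log_2(8) = 3

The recursion tree depth is log_2(8) = 3. At each level, the problem size is divided by 2, so it takes 3 divisions to reduce to a base case of size 1. The algorithm makes 2 recursive calls at each level.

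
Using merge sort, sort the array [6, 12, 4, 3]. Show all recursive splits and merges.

Merge sort trace:

Split: [6, 12, 4, 3] -> [6, 12] and [4, 3]
  Split: [6, 12] -> [6] and [12]
  Merge: [6] + [12] -> [6, 12]
  Split: [4, 3] -> [4] and [3]
  Merge: [4] + [3] -> [3, 4]
Merge: [6, 12] + [3, 4] -> [3, 4, 6, 12]

Final sorted array: [3, 4, 6, 12]

The merge sort proceeds by recursively splitting the array and merging sorted halves.
After all merges, the sorted array is [3, 4, 6, 12].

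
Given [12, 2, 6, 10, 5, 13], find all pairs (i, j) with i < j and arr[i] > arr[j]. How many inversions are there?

Finding inversions in [12, 2, 6, 10, 5, 13]:

(0, 1): arr[0]=12 > arr[1]=2
(0, 2): arr[0]=12 > arr[2]=6
(0, 3): arr[0]=12 > arr[3]=10
(0, 4): arr[0]=12 > arr[4]=5
(2, 4): arr[2]=6 > arr[4]=5
(3, 4): arr[3]=10 > arr[4]=5

Total inversions: 6

The array has 6 inversion(s): (0,1), (0,2), (0,3), (0,4), (2,4), (3,4). Each pair (i,j) satisfies i < j and arr[i] > arr[j].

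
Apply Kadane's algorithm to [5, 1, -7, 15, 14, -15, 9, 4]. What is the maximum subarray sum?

Using Kadane's algorithm on [5, 1, -7, 15, 14, -15, 9, 4]:

Scanning through the array:
Position 1 (value 1): max_ending_here = 6, max_so_far = 6
Position 2 (value -7): max_ending_here = -1, max_so_far = 6
Position 3 (value 15): max_ending_here = 15, max_so_far = 15
Position 4 (value 14): max_ending_here = 29, max_so_far = 29
Position 5 (value -15): max_ending_here = 14, max_so_far = 29
Position 6 (value 9): max_ending_here = 23, max_so_far = 29
Position 7 (value 4): max_ending_here = 27, max_so_far = 29

Maximum subarray: [15, 14]
Maximum sum: 29

The maximum subarray is [15, 14] with sum 29. This subarray runs from index 3 to index 4.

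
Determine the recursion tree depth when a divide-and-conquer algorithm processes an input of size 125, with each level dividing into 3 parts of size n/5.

For divide and conquer with division factor 5:

Problem sizes at each level:
Level 0: 125
Level 1: 25
Level 2: 5
Level 3: 1

The root is level 0 and the size-1 base case is level 3 (the tree spans levels 0 through 3, i.e. 4 levels counting the root), so the depth is the number of divisions: log_5(125) = 3

The recursion tree depth is log_5(125) = 3. At each level, the problem size is divided by 5, so it takes 3 divisions to reduce to a base case of size 1. The algorithm makes 3 recursive calls at each level.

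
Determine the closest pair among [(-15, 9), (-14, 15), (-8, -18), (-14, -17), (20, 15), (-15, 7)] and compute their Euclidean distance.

Computing all pairwise distances among 6 points:

d((-15, 9), (-14, 15)) = 6.0828
d((-15, 9), (-8, -18)) = 27.8927
d((-15, 9), (-14, -17)) = 26.0192
d((-15, 9), (20, 15)) = 35.5106
d((-15, 9), (-15, 7)) = 2.0 <-- minimum
d((-14, 15), (-8, -18)) = 33.541
d((-14, 15), (-14, -17)) = 32.0
d((-14, 15), (20, 15)) = 34.0
d((-14, 15), (-15, 7)) = 8.0623
d((-8, -18), (-14, -17)) = 6.0828
d((-8, -18), (20, 15)) = 43.2782
d((-8, -18), (-15, 7)) = 25.9615
d((-14, -17), (20, 15)) = 46.6905
d((-14, -17), (-15, 7)) = 24.0208
d((20, 15), (-15, 7)) = 35.9026

Closest pair: (-15, 9) and (-15, 7) with distance 2.0

The closest pair is (-15, 9) and (-15, 7) with Euclidean distance 2.0. For 6 points, brute-force pairwise comparison is shown above. For large n, the divide-and-conquer algorithm (sort by x, recurse on halves, check the dividing strip) achieves O(n log n).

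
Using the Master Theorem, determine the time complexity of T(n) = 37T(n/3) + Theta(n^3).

Master Theorem for T(n) = 37T(n/3) + O(n^3):

a = 37, b = 3, c = 3
log_b(a) = log_3(37) = 3.2868

Case 1: c = 3 < log_3(37) = 3.2868
T(n) = O(n^(log_3 37))

For T(n) = 37T(n/3) + O(n^3): log_3(37) = 3.2868. This is Case 1 of the Master Theorem (c < log_b(a), work dominated by leaves), giving O(n^(log_3 37)).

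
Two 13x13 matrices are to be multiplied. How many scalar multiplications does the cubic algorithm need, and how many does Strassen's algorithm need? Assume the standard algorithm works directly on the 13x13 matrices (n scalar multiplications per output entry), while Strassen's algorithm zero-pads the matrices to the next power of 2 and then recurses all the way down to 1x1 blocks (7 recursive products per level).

Matrix multiplication for 13x13 matrices:

Strassen's algorithm requires power-of-2 dimensions. Pad 13x13 to 16x16 (next power of 2).

Standard algorithm: 13^3 = 2197 multiplications
Strassen's algorithm: 7^(log2(16)) = 7^4 = 2401 multiplications
Difference: 2197 - 2401 = -204 (Strassen uses MORE here due to padding overhead — for small or just-over-power-of-2 n, padding can outweigh the per-level savings)

Standard: 2197 multiplications (13^3). Strassen: 2401 multiplications (7^4, after padding to 16x16). Strassen reduces 8 recursive multiplications to 7 at each level.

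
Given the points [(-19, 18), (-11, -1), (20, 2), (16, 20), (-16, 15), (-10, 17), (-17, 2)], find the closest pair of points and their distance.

Computing all pairwise distances among 7 points:

d((-19, 18), (-11, -1)) = 20.6155
d((-19, 18), (20, 2)) = 42.1545
d((-19, 18), (16, 20)) = 35.0571
d((-19, 18), (-16, 15)) = 4.2426 <-- minimum
d((-19, 18), (-10, 17)) = 9.0554
d((-19, 18), (-17, 2)) = 16.1245
d((-11, -1), (20, 2)) = 31.1448
d((-11, -1), (16, 20)) = 34.2053
d((-11, -1), (-16, 15)) = 16.7631
d((-11, -1), (-10, 17)) = 18.0278
d((-11, -1), (-17, 2)) = 6.7082
d((20, 2), (16, 20)) = 18.4391
d((20, 2), (-16, 15)) = 38.2753
d((20, 2), (-10, 17)) = 33.541
d((20, 2), (-17, 2)) = 37.0
d((16, 20), (-16, 15)) = 32.3883
d((16, 20), (-10, 17)) = 26.1725
d((16, 20), (-17, 2)) = 37.5899
d((-16, 15), (-10, 17)) = 6.3246
d((-16, 15), (-17, 2)) = 13.0384
d((-10, 17), (-17, 2)) = 16.5529

Closest pair: (-19, 18) and (-16, 15) with distance 4.2426

The closest pair is (-19, 18) and (-16, 15) with Euclidean distance 4.2426. For 7 points, brute-force pairwise comparison is shown above. For large n, the divide-and-conquer algorithm (sort by x, recurse on halves, check the dividing strip) achieves O(n log n).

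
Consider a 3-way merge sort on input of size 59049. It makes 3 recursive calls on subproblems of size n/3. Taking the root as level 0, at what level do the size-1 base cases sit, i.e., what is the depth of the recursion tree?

For divide and conquer with division factor 3:

Problem sizes at each level:
Level 0: 59049
Level 1: 19683
Level 2: 6561
Level 3: 2187
Level 4: 729
Level 5: 243
Level 6: 81
Level 7: 27
Level 8: 9
Level 9: 3
Level 10: 1

The root is level 0 and the size-1 base case is level 10 (the tree spans levels 0 through 10, i.e. 11 levels counting the root), so the depth is the number of divisions: log_3(59049) = 10

The recursion tree depth is log_3(59049) = 10. At each level, the problem size is divided by 3, so it takes 10 divisions to reduce to a base case of size 1. The algorithm makes 3 recursive calls at each level.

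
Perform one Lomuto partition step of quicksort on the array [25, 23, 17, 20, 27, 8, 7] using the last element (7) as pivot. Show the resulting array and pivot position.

Lomuto partition with pivot = 7:

Initial array: [25, 23, 17, 20, 27, 8, 7]

arr[0]=25 > 7: no swap
arr[1]=23 > 7: no swap
arr[2]=17 > 7: no swap
arr[3]=20 > 7: no swap
arr[4]=27 > 7: no swap
arr[5]=8 > 7: no swap

Place pivot at position 0: [7, 23, 17, 20, 27, 8, 25]
Pivot position: 0

After partitioning with pivot 7, the array becomes [7, 23, 17, 20, 27, 8, 25]. The pivot is placed at index 0. All elements to the left of the pivot are <= 7, and all elements to the right are > 7.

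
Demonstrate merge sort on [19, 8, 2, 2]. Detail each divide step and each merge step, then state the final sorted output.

Merge sort trace:

Split: [19, 8, 2, 2] -> [19, 8] and [2, 2]
  Split: [19, 8] -> [19] and [8]
  Merge: [19] + [8] -> [8, 19]
  Split: [2, 2] -> [2] and [2]
  Merge: [2] + [2] -> [2, 2]
Merge: [8, 19] + [2, 2] -> [2, 2, 8, 19]

Final sorted array: [2, 2, 8, 19]

The merge sort proceeds by recursively splitting the array and merging sorted halves.
After all merges, the sorted array is [2, 2, 8, 19].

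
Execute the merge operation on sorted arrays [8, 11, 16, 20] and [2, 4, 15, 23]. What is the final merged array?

Merging process:

Compare 8 vs 2: take 2 from right. Merged: [2]
Compare 8 vs 4: take 4 from right. Merged: [2, 4]
Compare 8 vs 15: take 8 from left. Merged: [2, 4, 8]
Compare 11 vs 15: take 11 from left. Merged: [2, 4, 8, 11]
Compare 16 vs 15: take 15 from right. Merged: [2, 4, 8, 11, 15]
Compare 16 vs 23: take 16 from left. Merged: [2, 4, 8, 11, 15, 16]
Compare 20 vs 23: take 20 from left. Merged: [2, 4, 8, 11, 15, 16, 20]
Append remaining from right: [23]. Merged: [2, 4, 8, 11, 15, 16, 20, 23]

Final merged array: [2, 4, 8, 11, 15, 16, 20, 23]
Total comparisons: 7

The merged array is [2, 4, 8, 11, 15, 16, 20, 23], requiring 7 comparisons. The merge step runs in O(n) time where n is the total number of elements.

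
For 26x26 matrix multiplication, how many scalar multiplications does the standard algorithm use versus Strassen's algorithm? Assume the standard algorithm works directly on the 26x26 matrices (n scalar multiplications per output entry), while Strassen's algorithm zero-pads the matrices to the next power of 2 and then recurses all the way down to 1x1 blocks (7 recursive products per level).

Matrix multiplication for 26x26 matrices:

Strassen's algorithm requires power-of-2 dimensions. Pad 26x26 to 32x32 (next power of 2).

Standard algorithm: 26^3 = 17576 multiplications
Strassen's algorithm: 7^(log2(32)) = 7^5 = 16807 multiplications
Savings: 17576 - 16807 = 769 multiplications

Standard: 17576 multiplications (26^3). Strassen: 16807 multiplications (7^5, after padding to 32x32). Strassen reduces 8 recursive multiplications to 7 at each level.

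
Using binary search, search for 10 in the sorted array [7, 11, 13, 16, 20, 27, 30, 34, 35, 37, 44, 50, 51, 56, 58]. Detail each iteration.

Binary search for 10 in [7, 11, 13, 16, 20, 27, 30, 34, 35, 37, 44, 50, 51, 56, 58]:

lo=0, hi=14, mid=7, arr[mid]=34 -> 34 > 10, search left half
lo=0, hi=6, mid=3, arr[mid]=16 -> 16 > 10, search left half
lo=0, hi=2, mid=1, arr[mid]=11 -> 11 > 10, search left half
lo=0, hi=0, mid=0, arr[mid]=7 -> 7 < 10, search right half
lo=1 > hi=0, target 10 not found

Binary search determines that 10 is not in the array after 4 comparisons. The search space was exhausted without finding the target.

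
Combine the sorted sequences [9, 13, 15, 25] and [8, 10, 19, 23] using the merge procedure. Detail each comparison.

Merging process:

Compare 9 vs 8: take 8 from right. Merged: [8]
Compare 9 vs 10: take 9 from left. Merged: [8, 9]
Compare 13 vs 10: take 10 from right. Merged: [8, 9, 10]
Compare 13 vs 19: take 13 from left. Merged: [8, 9, 10, 13]
Compare 15 vs 19: take 15 from left. Merged: [8, 9, 10, 13, 15]
Compare 25 vs 19: take 19 from right. Merged: [8, 9, 10, 13, 15, 19]
Compare 25 vs 23: take 23 from right. Merged: [8, 9, 10, 13, 15, 19, 23]
Append remaining from left: [25]. Merged: [8, 9, 10, 13, 15, 19, 23, 25]

Final merged array: [8, 9, 10, 13, 15, 19, 23, 25]
Total comparisons: 7

The merged array is [8, 9, 10, 13, 15, 19, 23, 25], requiring 7 comparisons. The merge step runs in O(n) time where n is the total number of elements.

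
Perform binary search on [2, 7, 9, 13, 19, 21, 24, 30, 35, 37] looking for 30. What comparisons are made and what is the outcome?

Binary search for 30 in [2, 7, 9, 13, 19, 21, 24, 30, 35, 37]:

lo=0, hi=9, mid=4, arr[mid]=19 -> 19 < 30, search right half
lo=5, hi=9, mid=7, arr[mid]=30 -> Found target at index 7!

Binary search finds 30 at index 7 after 2 comparisons. The search repeatedly halves the search space by comparing with the middle element.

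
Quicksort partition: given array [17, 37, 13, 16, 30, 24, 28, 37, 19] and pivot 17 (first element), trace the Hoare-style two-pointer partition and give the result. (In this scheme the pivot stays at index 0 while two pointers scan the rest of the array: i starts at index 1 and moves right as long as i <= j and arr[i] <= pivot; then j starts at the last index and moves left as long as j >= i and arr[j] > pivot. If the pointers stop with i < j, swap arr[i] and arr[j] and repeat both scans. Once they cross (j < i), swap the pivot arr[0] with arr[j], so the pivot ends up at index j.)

Hoare-style two-pointer partition with pivot = 17:

Initial array: [17, 37, 13, 16, 30, 24, 28, 37, 19]

Pointers start at i = 1, j = 8.
i stops at index 1 (arr[1]=37 > 17), j stops at index 3 (arr[3]=16 <= 17): swap arr[1] and arr[3], array becomes [17, 16, 13, 37, 30, 24, 28, 37, 19]
i ends at 3, j ends at 2: the pointers have crossed (j < i), so scanning stops.

Swap pivot arr[0] with arr[2] to place pivot at position 2: [13, 16, 17, 37, 30, 24, 28, 37, 19]
Pivot position: 2

After partitioning with pivot 17, the array becomes [13, 16, 17, 37, 30, 24, 28, 37, 19]. The pivot is placed at index 2. All elements to the left of the pivot are <= 17, and all elements to the right are > 17.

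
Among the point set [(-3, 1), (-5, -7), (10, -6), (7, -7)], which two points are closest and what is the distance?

Computing all pairwise distances among 4 points:

d((-3, 1), (-5, -7)) = 8.2462
d((-3, 1), (10, -6)) = 14.7648
d((-3, 1), (7, -7)) = 12.8062
d((-5, -7), (10, -6)) = 15.0333
d((-5, -7), (7, -7)) = 12.0
d((10, -6), (7, -7)) = 3.1623 <-- minimum

Closest pair: (10, -6) and (7, -7) with distance 3.1623

The closest pair is (10, -6) and (7, -7) with Euclidean distance 3.1623. For 4 points, brute-force pairwise comparison is shown above. For large n, the divide-and-conquer algorithm (sort by x, recurse on halves, check the dividing strip) achieves O(n log n).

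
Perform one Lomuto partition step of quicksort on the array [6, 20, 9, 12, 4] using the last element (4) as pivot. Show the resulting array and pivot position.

Lomuto partition with pivot = 4:

Initial array: [6, 20, 9, 12, 4]

arr[0]=6 > 4: no swap
arr[1]=20 > 4: no swap
arr[2]=9 > 4: no swap
arr[3]=12 > 4: no swap

Place pivot at position 0: [4, 20, 9, 12, 6]
Pivot position: 0

After partitioning with pivot 4, the array becomes [4, 20, 9, 12, 6]. The pivot is placed at index 0. All elements to the left of the pivot are <= 4, and all elements to the right are > 4.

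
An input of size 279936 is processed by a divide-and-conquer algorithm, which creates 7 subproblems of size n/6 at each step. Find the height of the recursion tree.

For divide and conquer with division factor 6:

Problem sizes at each level:
Level 0: 279936
Level 1: 46656
Level 2: 7776
Level 3: 1296
Level 4: 216
Level 5: 36
Level 6: 6
Level 7: 1

The root is level 0 and the size-1 base case is level 7 (the tree spans levels 0 through 7, i.e. 8 levels counting the root), so the depth is the number of divisions: log_6(279936) = 7

The recursion tree depth is log_6(279936) = 7. At each level, the problem size is divided by 6, so it takes 7 divisions to reduce to a base case of size 1. The algorithm makes 7 recursive calls at each level.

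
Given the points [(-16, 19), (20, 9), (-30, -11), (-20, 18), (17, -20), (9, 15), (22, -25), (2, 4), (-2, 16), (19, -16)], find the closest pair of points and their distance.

Computing all pairwise distances among 10 points:

d((-16, 19), (20, 9)) = 37.3631
d((-16, 19), (-30, -11)) = 33.1059
d((-16, 19), (-20, 18)) = 4.1231 <-- minimum
d((-16, 19), (17, -20)) = 51.0882
d((-16, 19), (9, 15)) = 25.318
d((-16, 19), (22, -25)) = 58.1378
d((-16, 19), (2, 4)) = 23.4307
d((-16, 19), (-2, 16)) = 14.3178
d((-16, 19), (19, -16)) = 49.4975
d((20, 9), (-30, -11)) = 53.8516
d((20, 9), (-20, 18)) = 41.0
d((20, 9), (17, -20)) = 29.1548
d((20, 9), (9, 15)) = 12.53
d((20, 9), (22, -25)) = 34.0588
d((20, 9), (2, 4)) = 18.6815
d((20, 9), (-2, 16)) = 23.0868
d((20, 9), (19, -16)) = 25.02
d((-30, -11), (-20, 18)) = 30.6757
d((-30, -11), (17, -20)) = 47.8539
d((-30, -11), (9, 15)) = 46.8722
d((-30, -11), (22, -25)) = 53.8516
d((-30, -11), (2, 4)) = 35.3412
d((-30, -11), (-2, 16)) = 38.8973
d((-30, -11), (19, -16)) = 49.2544
d((-20, 18), (17, -20)) = 53.0377
d((-20, 18), (9, 15)) = 29.1548
d((-20, 18), (22, -25)) = 60.1082
d((-20, 18), (2, 4)) = 26.0768
d((-20, 18), (-2, 16)) = 18.1108
d((-20, 18), (19, -16)) = 51.7397
d((17, -20), (9, 15)) = 35.9026
d((17, -20), (22, -25)) = 7.0711
d((17, -20), (2, 4)) = 28.3019
d((17, -20), (-2, 16)) = 40.7063
d((17, -20), (19, -16)) = 4.4721
d((9, 15), (22, -25)) = 42.0595
d((9, 15), (2, 4)) = 13.0384
d((9, 15), (-2, 16)) = 11.0454
d((9, 15), (19, -16)) = 32.573
d((22, -25), (2, 4)) = 35.2278
d((22, -25), (-2, 16)) = 47.5079
d((22, -25), (19, -16)) = 9.4868
d((2, 4), (-2, 16)) = 12.6491
d((2, 4), (19, -16)) = 26.2488
d((-2, 16), (19, -16)) = 38.2753

Closest pair: (-16, 19) and (-20, 18) with distance 4.1231

The closest pair is (-16, 19) and (-20, 18) with Euclidean distance 4.1231. For 10 points, brute-force pairwise comparison is shown above. For large n, the divide-and-conquer algorithm (sort by x, recurse on halves, check the dividing strip) achieves O(n log n).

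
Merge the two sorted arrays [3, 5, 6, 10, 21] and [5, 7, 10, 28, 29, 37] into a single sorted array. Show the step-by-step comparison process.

Merging process:

Compare 3 vs 5: take 3 from left. Merged: [3]
Compare 5 vs 5: take 5 from left. Merged: [3, 5]
Compare 6 vs 5: take 5 from right. Merged: [3, 5, 5]
Compare 6 vs 7: take 6 from left. Merged: [3, 5, 5, 6]
Compare 10 vs 7: take 7 from right. Merged: [3, 5, 5, 6, 7]
Compare 10 vs 10: take 10 from left. Merged: [3, 5, 5, 6, 7, 10]
Compare 21 vs 10: take 10 from right. Merged: [3, 5, 5, 6, 7, 10, 10]
Compare 21 vs 28: take 21 from left. Merged: [3, 5, 5, 6, 7, 10, 10, 21]
Append remaining from right: [28, 29, 37]. Merged: [3, 5, 5, 6, 7, 10, 10, 21, 28, 29, 37]

Final merged array: [3, 5, 5, 6, 7, 10, 10, 21, 28, 29, 37]
Total comparisons: 8

The merged array is [3, 5, 5, 6, 7, 10, 10, 21, 28, 29, 37], requiring 8 comparisons. The merge step runs in O(n) time where n is the total number of elements.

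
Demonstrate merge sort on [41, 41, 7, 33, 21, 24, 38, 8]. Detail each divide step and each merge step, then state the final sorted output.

Merge sort trace:

Split: [41, 41, 7, 33, 21, 24, 38, 8] -> [41, 41, 7, 33] and [21, 24, 38, 8]
  Split: [41, 41, 7, 33] -> [41, 41] and [7, 33]
    Split: [41, 41] -> [41] and [41]
    Merge: [41] + [41] -> [41, 41]
    Split: [7, 33] -> [7] and [33]
    Merge: [7] + [33] -> [7, 33]
  Merge: [41, 41] + [7, 33] -> [7, 33, 41, 41]
  Split: [21, 24, 38, 8] -> [21, 24] and [38, 8]
    Split: [21, 24] -> [21] and [24]
    Merge: [21] + [24] -> [21, 24]
    Split: [38, 8] -> [38] and [8]
    Merge: [38] + [8] -> [8, 38]
  Merge: [21, 24] + [8, 38] -> [8, 21, 24, 38]
Merge: [7, 33, 41, 41] + [8, 21, 24, 38] -> [7, 8, 21, 24, 33, 38, 41, 41]

Final sorted array: [7, 8, 21, 24, 33, 38, 41, 41]

The merge sort proceeds by recursively splitting the array and merging sorted halves.
After all merges, the sorted array is [7, 8, 21, 24, 33, 38, 41, 41].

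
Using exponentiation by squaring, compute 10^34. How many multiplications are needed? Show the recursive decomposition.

Computing 10^34 by squaring (build up from 10^1; each line after the first costs one multiplication):

10^1 = 10
10^2 = (10^1)^2 = 10^2 = 100
10^4 = (10^2)^2 = 100^2 = 10000
10^8 = (10^4)^2 = 10000^2 = 100000000
10^16 = (10^8)^2 = 100000000^2 = 10000000000000000
10^17 = 10 * 10^16 = 10 * 10000000000000000 = 100000000000000000
10^34 = (10^17)^2 = 100000000000000000^2 = 10000000000000000000000000000000000

Result: 10000000000000000000000000000000000
Multiplications needed: 6 (6 lines after 10^1)

10^34 = 10000000000000000000000000000000000. Using exponentiation by squaring, this requires 6 multiplications. The key idea: if the exponent is even, square the half-power; if odd, multiply by the base once.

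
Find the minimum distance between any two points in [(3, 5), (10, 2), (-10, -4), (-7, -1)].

Computing all pairwise distances among 4 points:

d((3, 5), (10, 2)) = 7.6158
d((3, 5), (-10, -4)) = 15.8114
d((3, 5), (-7, -1)) = 11.6619
d((10, 2), (-10, -4)) = 20.8806
d((10, 2), (-7, -1)) = 17.2627
d((-10, -4), (-7, -1)) = 4.2426 <-- minimum

Closest pair: (-10, -4) and (-7, -1) with distance 4.2426

The closest pair is (-10, -4) and (-7, -1) with Euclidean distance 4.2426. For 4 points, brute-force pairwise comparison is shown above. For large n, the divide-and-conquer algorithm (sort by x, recurse on halves, check the dividing strip) achieves O(n log n).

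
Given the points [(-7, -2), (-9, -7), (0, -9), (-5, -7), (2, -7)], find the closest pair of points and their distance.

Computing all pairwise distances among 5 points:

d((-7, -2), (-9, -7)) = 5.3852
d((-7, -2), (0, -9)) = 9.8995
d((-7, -2), (-5, -7)) = 5.3852
d((-7, -2), (2, -7)) = 10.2956
d((-9, -7), (0, -9)) = 9.2195
d((-9, -7), (-5, -7)) = 4.0
d((-9, -7), (2, -7)) = 11.0
d((0, -9), (-5, -7)) = 5.3852
d((0, -9), (2, -7)) = 2.8284 <-- minimum
d((-5, -7), (2, -7)) = 7.0

Closest pair: (0, -9) and (2, -7) with distance 2.8284

The closest pair is (0, -9) and (2, -7) with Euclidean distance 2.8284. For 5 points, brute-force pairwise comparison is shown above. For large n, the divide-and-conquer algorithm (sort by x, recurse on halves, check the dividing strip) achieves O(n log n).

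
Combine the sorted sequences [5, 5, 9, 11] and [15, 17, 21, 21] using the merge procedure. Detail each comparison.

Merging process:

Compare 5 vs 15: take 5 from left. Merged: [5]
Compare 5 vs 15: take 5 from left. Merged: [5, 5]
Compare 9 vs 15: take 9 from left. Merged: [5, 5, 9]
Compare 11 vs 15: take 11 from left. Merged: [5, 5, 9, 11]
Append remaining from right: [15, 17, 21, 21]. Merged: [5, 5, 9, 11, 15, 17, 21, 21]

Final merged array: [5, 5, 9, 11, 15, 17, 21, 21]
Total comparisons: 4

The merged array is [5, 5, 9, 11, 15, 17, 21, 21], requiring 4 comparisons. The merge step runs in O(n) time where n is the total number of elements.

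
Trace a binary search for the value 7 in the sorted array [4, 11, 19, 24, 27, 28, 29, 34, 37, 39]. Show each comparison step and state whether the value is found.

Binary search for 7 in [4, 11, 19, 24, 27, 28, 29, 34, 37, 39]:

lo=0, hi=9, mid=4, arr[mid]=27 -> 27 > 7, search left half
lo=0, hi=3, mid=1, arr[mid]=11 -> 11 > 7, search left half
lo=0, hi=0, mid=0, arr[mid]=4 -> 4 < 7, search right half
lo=1 > hi=0, target 7 not found

Binary search determines that 7 is not in the array after 3 comparisons. The search space was exhausted without finding the target.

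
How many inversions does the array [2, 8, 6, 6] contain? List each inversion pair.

Finding inversions in [2, 8, 6, 6]:

(1, 2): arr[1]=8 > arr[2]=6
(1, 3): arr[1]=8 > arr[3]=6

Total inversions: 2

The array has 2 inversion(s): (1,2), (1,3). Each pair (i,j) satisfies i < j and arr[i] > arr[j].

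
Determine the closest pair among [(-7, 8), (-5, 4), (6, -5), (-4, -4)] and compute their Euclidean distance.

Computing all pairwise distances among 4 points:

d((-7, 8), (-5, 4)) = 4.4721 <-- minimum
d((-7, 8), (6, -5)) = 18.3848
d((-7, 8), (-4, -4)) = 12.3693
d((-5, 4), (6, -5)) = 14.2127
d((-5, 4), (-4, -4)) = 8.0623
d((6, -5), (-4, -4)) = 10.0499

Closest pair: (-7, 8) and (-5, 4) with distance 4.4721

The closest pair is (-7, 8) and (-5, 4) with Euclidean distance 4.4721. For 4 points, brute-force pairwise comparison is shown above. For large n, the divide-and-conquer algorithm (sort by x, recurse on halves, check the dividing strip) achieves O(n log n).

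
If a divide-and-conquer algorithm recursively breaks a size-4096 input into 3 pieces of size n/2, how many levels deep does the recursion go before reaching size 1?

For divide and conquer with division factor 2:

Problem sizes at each level:
Level 0: 4096
Level 1: 2048
Level 2: 1024
Level 3: 512
Level 4: 256
Level 5: 128
Level 6: 64
Level 7: 32
Level 8: 16
Level 9: 8
Level 10: 4
Level 11: 2
Level 12: 1

The root is level 0 and the size-1 base case is level 12 (the tree spans levels 0 through 12, i.e. 13 levels counting the root), so the depth is the number of divisions: log_2(4096) = 12

The recursion tree depth is log_2(4096) = 12. At each level, the problem size is divided by 2, so it takes 12 divisions to reduce to a base case of size 1. The algorithm makes 3 recursive calls at each level.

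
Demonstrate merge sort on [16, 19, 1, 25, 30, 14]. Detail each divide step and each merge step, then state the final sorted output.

Merge sort trace:

Split: [16, 19, 1, 25, 30, 14] -> [16, 19, 1] and [25, 30, 14]
  Split: [16, 19, 1] -> [16] and [19, 1]
    Split: [19, 1] -> [19] and [1]
    Merge: [19] + [1] -> [1, 19]
  Merge: [16] + [1, 19] -> [1, 16, 19]
  Split: [25, 30, 14] -> [25] and [30, 14]
    Split: [30, 14] -> [30] and [14]
    Merge: [30] + [14] -> [14, 30]
  Merge: [25] + [14, 30] -> [14, 25, 30]
Merge: [1, 16, 19] + [14, 25, 30] -> [1, 14, 16, 19, 25, 30]

Final sorted array: [1, 14, 16, 19, 25, 30]

The merge sort proceeds by recursively splitting the array and merging sorted halves.
After all merges, the sorted array is [1, 14, 16, 19, 25, 30].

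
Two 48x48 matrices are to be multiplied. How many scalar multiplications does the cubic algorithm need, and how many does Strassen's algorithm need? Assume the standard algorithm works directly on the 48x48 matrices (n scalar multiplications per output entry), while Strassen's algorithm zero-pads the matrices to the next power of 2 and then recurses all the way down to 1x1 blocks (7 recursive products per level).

Matrix multiplication for 48x48 matrices:

Strassen's algorithm requires power-of-2 dimensions. Pad 48x48 to 64x64 (next power of 2).

Standard algorithm: 48^3 = 110592 multiplications
Strassen's algorithm: 7^(log2(64)) = 7^6 = 117649 multiplications
Difference: 110592 - 117649 = -7057 (Strassen uses MORE here due to padding overhead — for small or just-over-power-of-2 n, padding can outweigh the per-level savings)

Standard: 110592 multiplications (48^3). Strassen: 117649 multiplications (7^6, after padding to 64x64). Strassen reduces 8 recursive multiplications to 7 at each level.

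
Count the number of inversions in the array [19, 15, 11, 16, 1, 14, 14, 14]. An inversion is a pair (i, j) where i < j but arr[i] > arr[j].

Finding inversions in [19, 15, 11, 16, 1, 14, 14, 14]:

(0, 1): arr[0]=19 > arr[1]=15
(0, 2): arr[0]=19 > arr[2]=11
(0, 3): arr[0]=19 > arr[3]=16
(0, 4): arr[0]=19 > arr[4]=1
(0, 5): arr[0]=19 > arr[5]=14
(0, 6): arr[0]=19 > arr[6]=14
(0, 7): arr[0]=19 > arr[7]=14
(1, 2): arr[1]=15 > arr[2]=11
(1, 4): arr[1]=15 > arr[4]=1
(1, 5): arr[1]=15 > arr[5]=14
(1, 6): arr[1]=15 > arr[6]=14
(1, 7): arr[1]=15 > arr[7]=14
(2, 4): arr[2]=11 > arr[4]=1
(3, 4): arr[3]=16 > arr[4]=1
(3, 5): arr[3]=16 > arr[5]=14
(3, 6): arr[3]=16 > arr[6]=14
(3, 7): arr[3]=16 > arr[7]=14

Total inversions: 17

The array has 17 inversion(s): (0,1), (0,2), (0,3), (0,4), (0,5), (0,6), (0,7), (1,2), (1,4), (1,5), (1,6), (1,7), (2,4), (3,4), (3,5), (3,6), (3,7). Each pair (i,j) satisfies i < j and arr[i] > arr[j].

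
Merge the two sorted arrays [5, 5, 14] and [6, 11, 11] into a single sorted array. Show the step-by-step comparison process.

Merging process:

Compare 5 vs 6: take 5 from left. Merged: [5]
Compare 5 vs 6: take 5 from left. Merged: [5, 5]
Compare 14 vs 6: take 6 from right. Merged: [5, 5, 6]
Compare 14 vs 11: take 11 from right. Merged: [5, 5, 6, 11]
Compare 14 vs 11: take 11 from right. Merged: [5, 5, 6, 11, 11]
Append remaining from left: [14]. Merged: [5, 5, 6, 11, 11, 14]

Final merged array: [5, 5, 6, 11, 11, 14]
Total comparisons: 5

The merged array is [5, 5, 6, 11, 11, 14], requiring 5 comparisons. The merge step runs in O(n) time where n is the total number of elements.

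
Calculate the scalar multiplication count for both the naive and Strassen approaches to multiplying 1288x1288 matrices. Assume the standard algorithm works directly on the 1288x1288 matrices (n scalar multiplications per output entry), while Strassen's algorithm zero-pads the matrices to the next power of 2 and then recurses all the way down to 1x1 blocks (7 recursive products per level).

Matrix multiplication for 1288x1288 matrices:

Strassen's algorithm requires power-of-2 dimensions. Pad 1288x1288 to 2048x2048 (next power of 2).

Standard algorithm: 1288^3 = 2136719872 multiplications
Strassen's algorithm: 7^(log2(2048)) = 7^11 = 1977326743 multiplications
Savings: 2136719872 - 1977326743 = 159393129 multiplications

Standard: 2136719872 multiplications (1288^3). Strassen: 1977326743 multiplications (7^11, after padding to 2048x2048). Strassen reduces 8 recursive multiplications to 7 at each level.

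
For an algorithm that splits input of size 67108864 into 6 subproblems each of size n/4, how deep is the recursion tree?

For divide and conquer with division factor 4:

Problem sizes at each level:
Level 0: 67108864
Level 1: 16777216
Level 2: 4194304
Level 3: 1048576
Level 4: 262144
Level 5: 65536
Level 6: 16384
Level 7: 4096
Level 8: 1024
Level 9: 256
Level 10: 64
Level 11: 16
Level 12: 4
Level 13: 1

The root is level 0 and the size-1 base case is level 13 (the tree spans levels 0 through 13, i.e. 14 levels counting the root), so the depth is the number of divisions: log_4(67108864) = 13

The recursion tree depth is log_4(67108864) = 13. At each level, the problem size is divided by 4, so it takes 13 divisions to reduce to a base case of size 1. The algorithm makes 6 recursive calls at each level.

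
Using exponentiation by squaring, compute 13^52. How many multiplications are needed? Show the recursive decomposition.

Computing 13^52 by squaring (build up from 13^1; each line after the first costs one multiplication):

13^1 = 13
13^2 = (13^1)^2 = 13^2 = 169
13^3 = 13 * 13^2 = 13 * 169 = 2197
13^6 = (13^3)^2 = 2197^2 = 4826809
13^12 = (13^6)^2 = 4826809^2 = 23298085122481
13^13 = 13 * 13^12 = 13 * 23298085122481 = 302875106592253
13^26 = (13^13)^2 = 302875106592253^2 = 91733330193268616658399616009
13^52 = (13^26)^2 = 91733330193268616658399616009^2 = 8415003868347247618489696679505181495471801448798649088081

Result: 8415003868347247618489696679505181495471801448798649088081
Multiplications needed: 7 (7 lines after 13^1)

13^52 = 8415003868347247618489696679505181495471801448798649088081. Using exponentiation by squaring, this requires 7 multiplications. The key idea: if the exponent is even, square the half-power; if odd, multiply by the base once.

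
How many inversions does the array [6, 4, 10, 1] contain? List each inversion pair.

Finding inversions in [6, 4, 10, 1]:

(0, 1): arr[0]=6 > arr[1]=4
(0, 3): arr[0]=6 > arr[3]=1
(1, 3): arr[1]=4 > arr[3]=1
(2, 3): arr[2]=10 > arr[3]=1

Total inversions: 4

The array has 4 inversion(s): (0,1), (0,3), (1,3), (2,3). Each pair (i,j) satisfies i < j and arr[i] > arr[j].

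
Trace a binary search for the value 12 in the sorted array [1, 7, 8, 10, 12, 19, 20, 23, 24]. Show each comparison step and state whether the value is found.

Binary search for 12 in [1, 7, 8, 10, 12, 19, 20, 23, 24]:

lo=0, hi=8, mid=4, arr[mid]=12 -> Found target at index 4!

Binary search finds 12 at index 4 after 1 comparisons. The search repeatedly halves the search space by comparing with the middle element.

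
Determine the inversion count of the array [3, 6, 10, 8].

Finding inversions in [3, 6, 10, 8]:

(2, 3): arr[2]=10 > arr[3]=8

Total inversions: 1

The array has 1 inversion(s): (2,3). Each pair (i,j) satisfies i < j and arr[i] > arr[j].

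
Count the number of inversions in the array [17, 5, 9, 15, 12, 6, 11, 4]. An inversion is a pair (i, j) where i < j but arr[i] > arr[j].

Finding inversions in [17, 5, 9, 15, 12, 6, 11, 4]:

(0, 1): arr[0]=17 > arr[1]=5
(0, 2): arr[0]=17 > arr[2]=9
(0, 3): arr[0]=17 > arr[3]=15
(0, 4): arr[0]=17 > arr[4]=12
(0, 5): arr[0]=17 > arr[5]=6
(0, 6): arr[0]=17 > arr[6]=11
(0, 7): arr[0]=17 > arr[7]=4
(1, 7): arr[1]=5 > arr[7]=4
(2, 5): arr[2]=9 > arr[5]=6
(2, 7): arr[2]=9 > arr[7]=4
(3, 4): arr[3]=15 > arr[4]=12
(3, 5): arr[3]=15 > arr[5]=6
(3, 6): arr[3]=15 > arr[6]=11
(3, 7): arr[3]=15 > arr[7]=4
(4, 5): arr[4]=12 > arr[5]=6
(4, 6): arr[4]=12 > arr[6]=11
(4, 7): arr[4]=12 > arr[7]=4
(5, 7): arr[5]=6 > arr[7]=4
(6, 7): arr[6]=11 > arr[7]=4

Total inversions: 19

The array has 19 inversion(s): (0,1), (0,2), (0,3), (0,4), (0,5), (0,6), (0,7), (1,7), (2,5), (2,7), (3,4), (3,5), (3,6), (3,7), (4,5), (4,6), (4,7), (5,7), (6,7). Each pair (i,j) satisfies i < j and arr[i] > arr[j].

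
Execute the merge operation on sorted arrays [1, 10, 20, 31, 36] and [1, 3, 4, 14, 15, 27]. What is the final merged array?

Merging process:

Compare 1 vs 1: take 1 from left. Merged: [1]
Compare 10 vs 1: take 1 from right. Merged: [1, 1]
Compare 10 vs 3: take 3 from right. Merged: [1, 1, 3]
Compare 10 vs 4: take 4 from right. Merged: [1, 1, 3, 4]
Compare 10 vs 14: take 10 from left. Merged: [1, 1, 3, 4, 10]
Compare 20 vs 14: take 14 from right. Merged: [1, 1, 3, 4, 10, 14]
Compare 20 vs 15: take 15 from right. Merged: [1, 1, 3, 4, 10, 14, 15]
Compare 20 vs 27: take 20 from left. Merged: [1, 1, 3, 4, 10, 14, 15, 20]
Compare 31 vs 27: take 27 from right. Merged: [1, 1, 3, 4, 10, 14, 15, 20, 27]
Append remaining from left: [31, 36]. Merged: [1, 1, 3, 4, 10, 14, 15, 20, 27, 31, 36]

Final merged array: [1, 1, 3, 4, 10, 14, 15, 20, 27, 31, 36]
Total comparisons: 9

The merged array is [1, 1, 3, 4, 10, 14, 15, 20, 27, 31, 36], requiring 9 comparisons. The merge step runs in O(n) time where n is the total number of elements.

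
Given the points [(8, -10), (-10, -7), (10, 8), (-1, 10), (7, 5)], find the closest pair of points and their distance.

Computing all pairwise distances among 5 points:

d((8, -10), (-10, -7)) = 18.2483
d((8, -10), (10, 8)) = 18.1108
d((8, -10), (-1, 10)) = 21.9317
d((8, -10), (7, 5)) = 15.0333
d((-10, -7), (10, 8)) = 25.0
d((-10, -7), (-1, 10)) = 19.2354
d((-10, -7), (7, 5)) = 20.8087
d((10, 8), (-1, 10)) = 11.1803
d((10, 8), (7, 5)) = 4.2426 <-- minimum
d((-1, 10), (7, 5)) = 9.434

Closest pair: (10, 8) and (7, 5) with distance 4.2426

The closest pair is (10, 8) and (7, 5) with Euclidean distance 4.2426. For 5 points, brute-force pairwise comparison is shown above. For large n, the divide-and-conquer algorithm (sort by x, recurse on halves, check the dividing strip) achieves O(n log n).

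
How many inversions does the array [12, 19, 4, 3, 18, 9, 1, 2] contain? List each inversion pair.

Finding inversions in [12, 19, 4, 3, 18, 9, 1, 2]:

(0, 2): arr[0]=12 > arr[2]=4
(0, 3): arr[0]=12 > arr[3]=3
(0, 5): arr[0]=12 > arr[5]=9
(0, 6): arr[0]=12 > arr[6]=1
(0, 7): arr[0]=12 > arr[7]=2
(1, 2): arr[1]=19 > arr[2]=4
(1, 3): arr[1]=19 > arr[3]=3
(1, 4): arr[1]=19 > arr[4]=18
(1, 5): arr[1]=19 > arr[5]=9
(1, 6): arr[1]=19 > arr[6]=1
(1, 7): arr[1]=19 > arr[7]=2
(2, 3): arr[2]=4 > arr[3]=3
(2, 6): arr[2]=4 > arr[6]=1
(2, 7): arr[2]=4 > arr[7]=2
(3, 6): arr[3]=3 > arr[6]=1
(3, 7): arr[3]=3 > arr[7]=2
(4, 5): arr[4]=18 > arr[5]=9
(4, 6): arr[4]=18 > arr[6]=1
(4, 7): arr[4]=18 > arr[7]=2
(5, 6): arr[5]=9 > arr[6]=1
(5, 7): arr[5]=9 > arr[7]=2

Total inversions: 21

The array has 21 inversion(s): (0,2), (0,3), (0,5), (0,6), (0,7), (1,2), (1,3), (1,4), (1,5), (1,6), (1,7), (2,3), (2,6), (2,7), (3,6), (3,7), (4,5), (4,6), (4,7), (5,6), (5,7). Each pair (i,j) satisfies i < j and arr[i] > arr[j].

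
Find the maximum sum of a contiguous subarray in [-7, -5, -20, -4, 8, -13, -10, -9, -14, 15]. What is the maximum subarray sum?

Using Kadane's algorithm on [-7, -5, -20, -4, 8, -13, -10, -9, -14, 15]:

Scanning through the array:
Position 1 (value -5): max_ending_here = -5, max_so_far = -5
Position 2 (value -20): max_ending_here = -20, max_so_far = -5
Position 3 (value -4): max_ending_here = -4, max_so_far = -4
Position 4 (value 8): max_ending_here = 8, max_so_far = 8
Position 5 (value -13): max_ending_here = -5, max_so_far = 8
Position 6 (value -10): max_ending_here = -10, max_so_far = 8
Position 7 (value -9): max_ending_here = -9, max_so_far = 8
Position 8 (value -14): max_ending_here = -14, max_so_far = 8
Position 9 (value 15): max_ending_here = 15, max_so_far = 15

Maximum subarray: [15]
Maximum sum: 15

The maximum subarray is [15] with sum 15. This subarray runs from index 9 to index 9.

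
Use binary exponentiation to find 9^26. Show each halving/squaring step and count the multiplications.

Computing 9^26 by squaring (build up from 9^1; each line after the first costs one multiplication):

9^1 = 9
9^2 = (9^1)^2 = 9^2 = 81
9^3 = 9 * 9^2 = 9 * 81 = 729
9^6 = (9^3)^2 = 729^2 = 531441
9^12 = (9^6)^2 = 531441^2 = 282429536481
9^13 = 9 * 9^12 = 9 * 282429536481 = 2541865828329
9^26 = (9^13)^2 = 2541865828329^2 = 6461081889226673298932241

Result: 6461081889226673298932241
Multiplications needed: 6 (6 lines after 9^1)

9^26 = 6461081889226673298932241. Using exponentiation by squaring, this requires 6 multiplications. The key idea: if the exponent is even, square the half-power; if odd, multiply by the base once.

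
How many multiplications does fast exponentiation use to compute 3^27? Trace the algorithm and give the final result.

Computing 3^27 by squaring (build up from 3^1; each line after the first costs one multiplication):

3^1 = 3
3^2 = (3^1)^2 = 3^2 = 9
3^3 = 3 * 3^2 = 3 * 9 = 27
3^6 = (3^3)^2 = 27^2 = 729
3^12 = (3^6)^2 = 729^2 = 531441
3^13 = 3 * 3^12 = 3 * 531441 = 1594323
3^26 = (3^13)^2 = 1594323^2 = 2541865828329
3^27 = 3 * 3^26 = 3 * 2541865828329 = 7625597484987

Result: 7625597484987
Multiplications needed: 7 (7 lines after 3^1)

3^27 = 7625597484987. Using exponentiation by squaring, this requires 7 multiplications. The key idea: if the exponent is even, square the half-power; if odd, multiply by the base once.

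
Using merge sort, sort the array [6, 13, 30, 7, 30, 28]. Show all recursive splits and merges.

Merge sort trace:

Split: [6, 13, 30, 7, 30, 28] -> [6, 13, 30] and [7, 30, 28]
  Split: [6, 13, 30] -> [6] and [13, 30]
    Split: [13, 30] -> [13] and [30]
    Merge: [13] + [30] -> [13, 30]
  Merge: [6] + [13, 30] -> [6, 13, 30]
  Split: [7, 30, 28] -> [7] and [30, 28]
    Split: [30, 28] -> [30] and [28]
    Merge: [30] + [28] -> [28, 30]
  Merge: [7] + [28, 30] -> [7, 28, 30]
Merge: [6, 13, 30] + [7, 28, 30] -> [6, 7, 13, 28, 30, 30]

Final sorted array: [6, 7, 13, 28, 30, 30]

The merge sort proceeds by recursively splitting the array and merging sorted halves.
After all merges, the sorted array is [6, 7, 13, 28, 30, 30].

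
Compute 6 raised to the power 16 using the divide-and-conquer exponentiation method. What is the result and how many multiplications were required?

Computing 6^16 by squaring (build up from 6^1; each line after the first costs one multiplication):

6^1 = 6
6^2 = (6^1)^2 = 6^2 = 36
6^4 = (6^2)^2 = 36^2 = 1296
6^8 = (6^4)^2 = 1296^2 = 1679616
6^16 = (6^8)^2 = 1679616^2 = 2821109907456

Result: 2821109907456
Multiplications needed: 4 (4 lines after 6^1)

6^16 = 2821109907456. Using exponentiation by squaring, this requires 4 multiplications. The key idea: if the exponent is even, square the half-power; if odd, multiply by the base once.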